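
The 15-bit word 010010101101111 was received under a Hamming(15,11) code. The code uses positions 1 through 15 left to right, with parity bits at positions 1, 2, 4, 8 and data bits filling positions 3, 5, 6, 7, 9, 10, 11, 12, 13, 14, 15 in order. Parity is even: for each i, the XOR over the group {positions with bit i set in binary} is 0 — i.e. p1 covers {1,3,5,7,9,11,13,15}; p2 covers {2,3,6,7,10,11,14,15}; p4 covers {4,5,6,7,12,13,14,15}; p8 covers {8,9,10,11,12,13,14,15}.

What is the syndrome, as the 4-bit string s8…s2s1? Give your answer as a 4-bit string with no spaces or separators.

s1 (pos 1,3,5,7,9,11,13,15): 0⊕0⊕1⊕1⊕1⊕0⊕1⊕1 = 1
s2 (pos 2,3,6,7,10,11,14,15): 1⊕0⊕0⊕1⊕1⊕0⊕1⊕1 = 1
s4 (pos 4,5,6,7,12,13,14,15): 0⊕1⊕0⊕1⊕1⊕1⊕1⊕1 = 0
s8 (pos 8,9,10,11,12,13,14,15): 0⊕1⊕1⊕0⊕1⊕1⊕1⊕1 = 0
Syndrome s8…s1 = 0011 → error at position 3.

0011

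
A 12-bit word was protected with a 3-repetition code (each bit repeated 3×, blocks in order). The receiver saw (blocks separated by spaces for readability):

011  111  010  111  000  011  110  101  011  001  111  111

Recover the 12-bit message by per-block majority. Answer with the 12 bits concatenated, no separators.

110101111011

Block 1 (011): 2 ones → 1
Block 2 (111): 3 ones → 1
Block 3 (010): 1 one → 0
Block 4 (111): 3 ones → 1
Block 5 (000): 0 ones → 0
Block 6 (011): 2 ones → 1
Block 7 (110): 2 ones → 1
Block 8 (101): 2 ones → 1
Block 9 (011): 2 ones → 1
Block 10 (001): 1 one → 0
Block 11 (111): 3 ones → 1
Block 12 (111): 3 ones → 1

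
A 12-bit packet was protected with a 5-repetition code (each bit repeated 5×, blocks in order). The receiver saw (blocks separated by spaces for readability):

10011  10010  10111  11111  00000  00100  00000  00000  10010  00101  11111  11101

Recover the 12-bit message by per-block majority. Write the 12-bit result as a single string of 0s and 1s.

Block 1 (10011): 3 ones → 1
Block 2 (10010): 2 ones → 0
Block 3 (10111): 4 ones → 1
Block 4 (11111): 5 ones → 1
Block 5 (00000): 0 ones → 0
Block 6 (00100): 1 one → 0
Block 7 (00000): 0 ones → 0
Block 8 (00000): 0 ones → 0
Block 9 (10010): 2 ones → 0
Block 10 (00101): 2 ones → 0
Block 11 (11111): 5 ones → 1
Block 12 (11101): 4 ones → 1

101100000011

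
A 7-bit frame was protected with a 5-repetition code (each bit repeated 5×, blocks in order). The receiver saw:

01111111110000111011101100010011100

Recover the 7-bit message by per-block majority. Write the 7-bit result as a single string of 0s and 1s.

Block 1 (01111): 4 ones → 1
Block 2 (11111): 5 ones → 1
Block 3 (00001): 1 one → 0
Block 4 (11011): 4 ones → 1
Block 5 (10110): 3 ones → 1
Block 6 (00100): 1 one → 0
Block 7 (11100): 3 ones → 1

1101101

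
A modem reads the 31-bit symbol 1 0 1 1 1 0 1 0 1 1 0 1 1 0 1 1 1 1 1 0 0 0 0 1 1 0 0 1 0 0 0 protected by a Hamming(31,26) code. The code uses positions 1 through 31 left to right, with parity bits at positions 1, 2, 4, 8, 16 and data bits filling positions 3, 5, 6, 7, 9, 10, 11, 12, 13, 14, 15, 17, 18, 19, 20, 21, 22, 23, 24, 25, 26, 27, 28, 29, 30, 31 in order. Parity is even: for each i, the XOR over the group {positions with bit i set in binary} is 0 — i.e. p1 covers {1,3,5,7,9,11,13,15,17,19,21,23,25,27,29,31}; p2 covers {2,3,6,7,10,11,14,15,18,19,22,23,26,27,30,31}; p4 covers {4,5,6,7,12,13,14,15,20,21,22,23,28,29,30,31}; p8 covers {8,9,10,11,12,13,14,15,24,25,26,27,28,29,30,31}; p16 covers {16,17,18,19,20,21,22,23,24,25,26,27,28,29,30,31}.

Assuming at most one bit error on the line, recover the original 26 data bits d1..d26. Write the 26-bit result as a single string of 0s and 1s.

11011101101111100011001000

s1 (pos 1,3,5,7,9,11,13,15,17,19,21,23,25,27,29,31): 1⊕1⊕1⊕1⊕1⊕0⊕1⊕1⊕1⊕1⊕0⊕0⊕1⊕0⊕0⊕0 = 0
s2 (pos 2,3,6,7,10,11,14,15,18,19,22,23,26,27,30,31): 0⊕1⊕0⊕1⊕1⊕0⊕0⊕1⊕1⊕1⊕0⊕0⊕0⊕0⊕0⊕0 = 0
s4 (pos 4,5,6,7,12,13,14,15,20,21,22,23,28,29,30,31): 1⊕1⊕0⊕1⊕1⊕1⊕0⊕1⊕0⊕0⊕0⊕0⊕1⊕0⊕0⊕0 = 1
s8 (pos 8,9,10,11,12,13,14,15,24,25,26,27,28,29,30,31): 0⊕1⊕1⊕0⊕1⊕1⊕0⊕1⊕1⊕1⊕0⊕0⊕1⊕0⊕0⊕0 = 0
s16 (pos 16,17,18,19,20,21,22,23,24,25,26,27,28,29,30,31): 1⊕1⊕1⊕1⊕0⊕0⊕0⊕0⊕1⊕1⊕0⊕0⊕1⊕0⊕0⊕0 = 1
Syndrome s16…s1 = 10100 → error at position 20.
Flip position 20: 1011101011011011111000011001000 → 1011101011011011111100011001000
Read data bits from positions 3,5,6,7,9,10,11,12,13,14,15,17,18,19,20,21,22,23,24,25,26,27,28,29,30,31: 11011101101111100011001000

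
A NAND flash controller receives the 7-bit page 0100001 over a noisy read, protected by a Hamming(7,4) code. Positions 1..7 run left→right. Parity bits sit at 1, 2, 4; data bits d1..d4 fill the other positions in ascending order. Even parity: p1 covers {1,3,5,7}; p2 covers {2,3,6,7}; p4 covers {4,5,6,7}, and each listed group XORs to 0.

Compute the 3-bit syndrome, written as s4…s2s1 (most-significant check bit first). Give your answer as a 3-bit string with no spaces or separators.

101

s1 (pos 1,3,5,7): 0⊕0⊕0⊕1 = 1
s2 (pos 2,3,6,7): 1⊕0⊕0⊕1 = 0
s4 (pos 4,5,6,7): 0⊕0⊕0⊕1 = 1
Syndrome s4…s1 = 101 → error at position 5.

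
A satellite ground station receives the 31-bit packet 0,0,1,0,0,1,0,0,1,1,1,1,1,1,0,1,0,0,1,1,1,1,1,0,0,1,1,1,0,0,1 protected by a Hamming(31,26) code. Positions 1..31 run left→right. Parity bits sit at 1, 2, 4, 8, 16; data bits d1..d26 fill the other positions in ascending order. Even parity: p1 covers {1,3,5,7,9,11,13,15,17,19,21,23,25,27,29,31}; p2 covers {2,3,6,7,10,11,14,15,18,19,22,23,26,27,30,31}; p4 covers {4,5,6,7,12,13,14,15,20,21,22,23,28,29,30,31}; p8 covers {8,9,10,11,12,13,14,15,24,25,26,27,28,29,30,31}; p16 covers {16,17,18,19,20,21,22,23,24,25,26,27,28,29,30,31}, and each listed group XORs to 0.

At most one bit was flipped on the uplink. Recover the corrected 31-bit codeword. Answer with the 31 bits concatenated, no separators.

0000010011111101001111100111001

s1 (pos 1,3,5,7,9,11,13,15,17,19,21,23,25,27,29,31): 0⊕1⊕0⊕0⊕1⊕1⊕1⊕0⊕0⊕1⊕1⊕1⊕0⊕1⊕0⊕1 = 1
s2 (pos 2,3,6,7,10,11,14,15,18,19,22,23,26,27,30,31): 0⊕1⊕1⊕0⊕1⊕1⊕1⊕0⊕0⊕1⊕1⊕1⊕1⊕1⊕0⊕1 = 1
s4 (pos 4,5,6,7,12,13,14,15,20,21,22,23,28,29,30,31): 0⊕0⊕1⊕0⊕1⊕1⊕1⊕0⊕1⊕1⊕1⊕1⊕1⊕0⊕0⊕1 = 0
s8 (pos 8,9,10,11,12,13,14,15,24,25,26,27,28,29,30,31): 0⊕1⊕1⊕1⊕1⊕1⊕1⊕0⊕0⊕0⊕1⊕1⊕1⊕0⊕0⊕1 = 0
s16 (pos 16,17,18,19,20,21,22,23,24,25,26,27,28,29,30,31): 1⊕0⊕0⊕1⊕1⊕1⊕1⊕1⊕0⊕0⊕1⊕1⊕1⊕0⊕0⊕1 = 0
Syndrome s16…s1 = 00011 → error at position 3.
Flip position 3: 0010010011111101001111100111001 → 0000010011111101001111100111001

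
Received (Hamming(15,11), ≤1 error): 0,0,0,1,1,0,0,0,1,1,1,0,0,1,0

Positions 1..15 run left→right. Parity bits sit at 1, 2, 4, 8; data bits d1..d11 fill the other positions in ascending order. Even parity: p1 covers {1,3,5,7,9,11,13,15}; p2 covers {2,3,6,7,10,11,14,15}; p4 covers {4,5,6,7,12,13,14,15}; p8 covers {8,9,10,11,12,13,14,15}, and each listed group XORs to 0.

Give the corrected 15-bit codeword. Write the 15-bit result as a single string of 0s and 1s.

000110101110010

s1 (pos 1,3,5,7,9,11,13,15): 0⊕0⊕1⊕0⊕1⊕1⊕0⊕0 = 1
s2 (pos 2,3,6,7,10,11,14,15): 0⊕0⊕0⊕0⊕1⊕1⊕1⊕0 = 1
s4 (pos 4,5,6,7,12,13,14,15): 1⊕1⊕0⊕0⊕0⊕0⊕1⊕0 = 1
s8 (pos 8,9,10,11,12,13,14,15): 0⊕1⊕1⊕1⊕0⊕0⊕1⊕0 = 0
Syndrome s8…s1 = 0111 → error at position 7.
Flip position 7: 000110001110010 → 000110101110010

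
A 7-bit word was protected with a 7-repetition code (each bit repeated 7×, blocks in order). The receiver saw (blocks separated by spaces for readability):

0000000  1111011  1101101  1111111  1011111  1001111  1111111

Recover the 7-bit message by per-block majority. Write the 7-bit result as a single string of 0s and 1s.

0111111

Block 1 (0000000): 0 ones → 0
Block 2 (1111011): 6 ones → 1
Block 3 (1101101): 5 ones → 1
Block 4 (1111111): 7 ones → 1
Block 5 (1011111): 6 ones → 1
Block 6 (1001111): 5 ones → 1
Block 7 (1111111): 7 ones → 1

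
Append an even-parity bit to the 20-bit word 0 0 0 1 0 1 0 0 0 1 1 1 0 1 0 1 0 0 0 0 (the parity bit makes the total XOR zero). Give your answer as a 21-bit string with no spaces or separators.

000101000111010100001

XOR of the 20 data bits: 0⊕0⊕0⊕1⊕0⊕1⊕0⊕0⊕0⊕1⊕1⊕1⊕0⊕1⊕0⊕1⊕0⊕0⊕0⊕0 = 1
Parity bit = 1 (so all 21 bits XOR to 0).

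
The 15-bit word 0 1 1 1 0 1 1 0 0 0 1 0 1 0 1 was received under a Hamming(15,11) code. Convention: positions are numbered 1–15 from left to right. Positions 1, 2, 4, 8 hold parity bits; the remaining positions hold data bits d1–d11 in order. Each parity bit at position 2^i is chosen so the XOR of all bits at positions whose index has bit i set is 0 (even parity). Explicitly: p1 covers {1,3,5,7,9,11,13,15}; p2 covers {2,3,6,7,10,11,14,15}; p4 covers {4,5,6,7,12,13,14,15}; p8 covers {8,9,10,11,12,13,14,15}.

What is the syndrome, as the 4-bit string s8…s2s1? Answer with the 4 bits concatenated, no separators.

s1 (pos 1,3,5,7,9,11,13,15): 0⊕1⊕0⊕1⊕0⊕1⊕1⊕1 = 1
s2 (pos 2,3,6,7,10,11,14,15): 1⊕1⊕1⊕1⊕0⊕1⊕0⊕1 = 0
s4 (pos 4,5,6,7,12,13,14,15): 1⊕0⊕1⊕1⊕0⊕1⊕0⊕1 = 1
s8 (pos 8,9,10,11,12,13,14,15): 0⊕0⊕0⊕1⊕0⊕1⊕0⊕1 = 1
Syndrome s8…s1 = 1101 → error at position 13.

1101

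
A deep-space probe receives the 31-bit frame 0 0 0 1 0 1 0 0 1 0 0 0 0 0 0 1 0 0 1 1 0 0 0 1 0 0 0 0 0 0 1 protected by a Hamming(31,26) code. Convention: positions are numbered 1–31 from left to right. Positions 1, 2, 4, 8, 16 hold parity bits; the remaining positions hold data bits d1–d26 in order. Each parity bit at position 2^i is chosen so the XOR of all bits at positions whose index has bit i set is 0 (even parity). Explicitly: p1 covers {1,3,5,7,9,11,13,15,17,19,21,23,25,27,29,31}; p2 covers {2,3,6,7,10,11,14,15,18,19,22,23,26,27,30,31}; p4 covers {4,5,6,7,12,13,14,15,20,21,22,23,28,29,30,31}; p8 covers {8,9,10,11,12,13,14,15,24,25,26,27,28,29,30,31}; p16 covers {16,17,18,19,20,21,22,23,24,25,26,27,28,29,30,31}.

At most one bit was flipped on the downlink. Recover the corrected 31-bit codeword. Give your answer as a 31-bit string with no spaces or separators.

0001010010000001001100010010001

s1 (pos 1,3,5,7,9,11,13,15,17,19,21,23,25,27,29,31): 0⊕0⊕0⊕0⊕1⊕0⊕0⊕0⊕0⊕1⊕0⊕0⊕0⊕0⊕0⊕1 = 1
s2 (pos 2,3,6,7,10,11,14,15,18,19,22,23,26,27,30,31): 0⊕0⊕1⊕0⊕0⊕0⊕0⊕0⊕0⊕1⊕0⊕0⊕0⊕0⊕0⊕1 = 1
s4 (pos 4,5,6,7,12,13,14,15,20,21,22,23,28,29,30,31): 1⊕0⊕1⊕0⊕0⊕0⊕0⊕0⊕1⊕0⊕0⊕0⊕0⊕0⊕0⊕1 = 0
s8 (pos 8,9,10,11,12,13,14,15,24,25,26,27,28,29,30,31): 0⊕1⊕0⊕0⊕0⊕0⊕0⊕0⊕1⊕0⊕0⊕0⊕0⊕0⊕0⊕1 = 1
s16 (pos 16,17,18,19,20,21,22,23,24,25,26,27,28,29,30,31): 1⊕0⊕0⊕1⊕1⊕0⊕0⊕0⊕1⊕0⊕0⊕0⊕0⊕0⊕0⊕1 = 1
Syndrome s16…s1 = 11011 → error at position 27.
Flip position 27: 0001010010000001001100010000001 → 0001010010000001001100010010001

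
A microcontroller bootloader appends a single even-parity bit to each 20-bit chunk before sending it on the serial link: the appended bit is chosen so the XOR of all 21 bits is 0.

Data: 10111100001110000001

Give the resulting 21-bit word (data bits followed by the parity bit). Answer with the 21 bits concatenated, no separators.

101111000011100000011

XOR of the 20 data bits: 1⊕0⊕1⊕1⊕1⊕1⊕0⊕0⊕0⊕0⊕1⊕1⊕1⊕0⊕0⊕0⊕0⊕0⊕0⊕1 = 1
Parity bit = 1 (so all 21 bits XOR to 0).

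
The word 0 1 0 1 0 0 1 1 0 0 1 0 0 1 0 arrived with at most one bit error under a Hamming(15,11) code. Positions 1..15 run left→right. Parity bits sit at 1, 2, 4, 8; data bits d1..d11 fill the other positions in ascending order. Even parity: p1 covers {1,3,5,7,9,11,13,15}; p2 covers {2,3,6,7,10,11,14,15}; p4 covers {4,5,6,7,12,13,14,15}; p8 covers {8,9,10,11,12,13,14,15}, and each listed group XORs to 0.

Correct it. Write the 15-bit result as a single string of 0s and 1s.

010100110011010

s1 (pos 1,3,5,7,9,11,13,15): 0⊕0⊕0⊕1⊕0⊕1⊕0⊕0 = 0
s2 (pos 2,3,6,7,10,11,14,15): 1⊕0⊕0⊕1⊕0⊕1⊕1⊕0 = 0
s4 (pos 4,5,6,7,12,13,14,15): 1⊕0⊕0⊕1⊕0⊕0⊕1⊕0 = 1
s8 (pos 8,9,10,11,12,13,14,15): 1⊕0⊕0⊕1⊕0⊕0⊕1⊕0 = 1
Syndrome s8…s1 = 1100 → error at position 12.
Flip position 12: 010100110010010 → 010100110011010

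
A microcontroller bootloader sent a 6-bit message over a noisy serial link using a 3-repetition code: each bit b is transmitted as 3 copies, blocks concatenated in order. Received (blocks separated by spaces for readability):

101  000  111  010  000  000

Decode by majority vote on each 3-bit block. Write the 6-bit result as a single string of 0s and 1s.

Block 1 (101): 2 ones → 1
Block 2 (000): 0 ones → 0
Block 3 (111): 3 ones → 1
Block 4 (010): 1 one → 0
Block 5 (000): 0 ones → 0
Block 6 (000): 0 ones → 0

101000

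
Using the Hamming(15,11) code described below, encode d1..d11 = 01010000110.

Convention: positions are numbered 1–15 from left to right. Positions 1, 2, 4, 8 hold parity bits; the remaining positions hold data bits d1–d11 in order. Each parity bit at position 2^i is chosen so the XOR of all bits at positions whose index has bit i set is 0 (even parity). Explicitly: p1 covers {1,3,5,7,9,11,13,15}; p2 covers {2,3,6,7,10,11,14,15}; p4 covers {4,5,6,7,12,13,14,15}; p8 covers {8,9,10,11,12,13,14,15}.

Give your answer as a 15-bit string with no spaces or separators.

Place data at non-parity positions: p1 p2 0 p4 1 0 1 p8 0 0 0 0 1 1 0
p1 (pos 1,3,5,7,9,11,13,15): XOR of data positions = 0⊕1⊕1⊕0⊕0⊕1⊕0 = 1
p2 (pos 2,3,6,7,10,11,14,15): XOR of data positions = 0⊕0⊕1⊕0⊕0⊕1⊕0 = 0
p4 (pos 4,5,6,7,12,13,14,15): XOR of data positions = 1⊕0⊕1⊕0⊕1⊕1⊕0 = 0
p8 (pos 8,9,10,11,12,13,14,15): XOR of data positions = 0⊕0⊕0⊕0⊕1⊕1⊕0 = 0
Codeword: 100010100000110

100010100000110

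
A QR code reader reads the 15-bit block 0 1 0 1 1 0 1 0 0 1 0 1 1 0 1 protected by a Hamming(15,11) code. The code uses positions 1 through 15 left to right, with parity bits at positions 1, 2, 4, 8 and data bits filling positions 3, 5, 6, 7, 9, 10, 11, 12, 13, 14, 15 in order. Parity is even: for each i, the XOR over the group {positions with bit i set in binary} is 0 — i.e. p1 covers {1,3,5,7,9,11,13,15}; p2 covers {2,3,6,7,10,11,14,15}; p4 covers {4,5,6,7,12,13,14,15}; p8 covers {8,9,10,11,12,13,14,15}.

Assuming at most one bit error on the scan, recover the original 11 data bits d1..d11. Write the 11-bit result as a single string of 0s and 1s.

s1 (pos 1,3,5,7,9,11,13,15): 0⊕0⊕1⊕1⊕0⊕0⊕1⊕1 = 0
s2 (pos 2,3,6,7,10,11,14,15): 1⊕0⊕0⊕1⊕1⊕0⊕0⊕1 = 0
s4 (pos 4,5,6,7,12,13,14,15): 1⊕1⊕0⊕1⊕1⊕1⊕0⊕1 = 0
s8 (pos 8,9,10,11,12,13,14,15): 0⊕0⊕1⊕0⊕1⊕1⊕0⊕1 = 0
Syndrome s8…s1 = 0000 → no error.
Read data bits from positions 3,5,6,7,9,10,11,12,13,14,15: 01010101101

01010101101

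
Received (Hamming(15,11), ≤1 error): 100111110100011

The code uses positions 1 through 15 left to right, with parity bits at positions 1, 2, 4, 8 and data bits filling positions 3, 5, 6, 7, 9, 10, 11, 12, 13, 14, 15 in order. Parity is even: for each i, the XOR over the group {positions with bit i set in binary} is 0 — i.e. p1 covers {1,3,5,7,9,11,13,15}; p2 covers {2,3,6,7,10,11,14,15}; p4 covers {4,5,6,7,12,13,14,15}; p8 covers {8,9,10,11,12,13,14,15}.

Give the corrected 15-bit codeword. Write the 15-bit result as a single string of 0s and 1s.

110111110100011

s1 (pos 1,3,5,7,9,11,13,15): 1⊕0⊕1⊕1⊕0⊕0⊕0⊕1 = 0
s2 (pos 2,3,6,7,10,11,14,15): 0⊕0⊕1⊕1⊕1⊕0⊕1⊕1 = 1
s4 (pos 4,5,6,7,12,13,14,15): 1⊕1⊕1⊕1⊕0⊕0⊕1⊕1 = 0
s8 (pos 8,9,10,11,12,13,14,15): 1⊕0⊕1⊕0⊕0⊕0⊕1⊕1 = 0
Syndrome s8…s1 = 0010 → error at position 2.
Flip position 2: 100111110100011 → 110111110100011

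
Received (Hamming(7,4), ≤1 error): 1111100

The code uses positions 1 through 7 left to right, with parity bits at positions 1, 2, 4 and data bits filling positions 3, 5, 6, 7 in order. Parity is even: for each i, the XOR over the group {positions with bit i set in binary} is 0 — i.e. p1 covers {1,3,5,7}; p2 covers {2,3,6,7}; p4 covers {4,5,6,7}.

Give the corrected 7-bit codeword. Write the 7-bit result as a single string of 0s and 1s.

0111100

s1 (pos 1,3,5,7): 1⊕1⊕1⊕0 = 1
s2 (pos 2,3,6,7): 1⊕1⊕0⊕0 = 0
s4 (pos 4,5,6,7): 1⊕1⊕0⊕0 = 0
Syndrome s4…s1 = 001 → error at position 1.
Flip position 1: 1111100 → 0111100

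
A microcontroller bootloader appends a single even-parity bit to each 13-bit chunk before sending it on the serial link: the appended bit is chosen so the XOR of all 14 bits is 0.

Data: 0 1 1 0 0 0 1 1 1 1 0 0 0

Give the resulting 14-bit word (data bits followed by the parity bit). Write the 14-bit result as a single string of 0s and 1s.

01100011110000

XOR of the 13 data bits: 0⊕1⊕1⊕0⊕0⊕0⊕1⊕1⊕1⊕1⊕0⊕0⊕0 = 0
Parity bit = 0 (so all 14 bits XOR to 0).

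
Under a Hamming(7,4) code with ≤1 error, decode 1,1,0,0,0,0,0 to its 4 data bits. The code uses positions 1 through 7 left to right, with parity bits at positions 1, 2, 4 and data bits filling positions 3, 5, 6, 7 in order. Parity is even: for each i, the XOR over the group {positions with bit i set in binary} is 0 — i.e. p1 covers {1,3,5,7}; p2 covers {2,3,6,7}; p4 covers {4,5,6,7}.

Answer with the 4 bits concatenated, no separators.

s1 (pos 1,3,5,7): 1⊕0⊕0⊕0 = 1
s2 (pos 2,3,6,7): 1⊕0⊕0⊕0 = 1
s4 (pos 4,5,6,7): 0⊕0⊕0⊕0 = 0
Syndrome s4…s1 = 011 → error at position 3.
Flip position 3: 1100000 → 1110000
Read data bits from positions 3,5,6,7: 1000

1000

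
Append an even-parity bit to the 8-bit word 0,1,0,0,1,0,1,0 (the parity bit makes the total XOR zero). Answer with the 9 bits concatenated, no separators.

010010101

XOR of the 8 data bits: 0⊕1⊕0⊕0⊕1⊕0⊕1⊕0 = 1
Parity bit = 1 (so all 9 bits XOR to 0).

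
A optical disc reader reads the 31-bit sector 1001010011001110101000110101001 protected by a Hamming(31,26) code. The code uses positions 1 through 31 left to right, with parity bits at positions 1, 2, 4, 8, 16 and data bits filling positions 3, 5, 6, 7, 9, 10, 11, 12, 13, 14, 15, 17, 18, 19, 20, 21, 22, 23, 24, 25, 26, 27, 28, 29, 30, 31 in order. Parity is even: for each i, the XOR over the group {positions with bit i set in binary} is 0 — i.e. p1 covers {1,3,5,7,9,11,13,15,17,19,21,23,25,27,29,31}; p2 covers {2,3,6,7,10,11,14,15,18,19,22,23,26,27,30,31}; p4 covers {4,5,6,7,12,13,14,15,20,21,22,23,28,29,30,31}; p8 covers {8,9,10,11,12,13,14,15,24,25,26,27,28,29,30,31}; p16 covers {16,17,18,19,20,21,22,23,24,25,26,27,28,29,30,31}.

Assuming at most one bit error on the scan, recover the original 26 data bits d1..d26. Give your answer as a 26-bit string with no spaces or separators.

00101100111101000100101001

s1 (pos 1,3,5,7,9,11,13,15,17,19,21,23,25,27,29,31): 1⊕0⊕0⊕0⊕1⊕0⊕1⊕1⊕1⊕1⊕0⊕1⊕0⊕0⊕0⊕1 = 0
s2 (pos 2,3,6,7,10,11,14,15,18,19,22,23,26,27,30,31): 0⊕0⊕1⊕0⊕1⊕0⊕1⊕1⊕0⊕1⊕0⊕1⊕1⊕0⊕0⊕1 = 0
s4 (pos 4,5,6,7,12,13,14,15,20,21,22,23,28,29,30,31): 1⊕0⊕1⊕0⊕0⊕1⊕1⊕1⊕0⊕0⊕0⊕1⊕1⊕0⊕0⊕1 = 0
s8 (pos 8,9,10,11,12,13,14,15,24,25,26,27,28,29,30,31): 0⊕1⊕1⊕0⊕0⊕1⊕1⊕1⊕1⊕0⊕1⊕0⊕1⊕0⊕0⊕1 = 1
s16 (pos 16,17,18,19,20,21,22,23,24,25,26,27,28,29,30,31): 0⊕1⊕0⊕1⊕0⊕0⊕0⊕1⊕1⊕0⊕1⊕0⊕1⊕0⊕0⊕1 = 1
Syndrome s16…s1 = 11000 → error at position 24.
Flip position 24: 1001010011001110101000110101001 → 1001010011001110101000100101001
Read data bits from positions 3,5,6,7,9,10,11,12,13,14,15,17,18,19,20,21,22,23,24,25,26,27,28,29,30,31: 00101100111101000100101001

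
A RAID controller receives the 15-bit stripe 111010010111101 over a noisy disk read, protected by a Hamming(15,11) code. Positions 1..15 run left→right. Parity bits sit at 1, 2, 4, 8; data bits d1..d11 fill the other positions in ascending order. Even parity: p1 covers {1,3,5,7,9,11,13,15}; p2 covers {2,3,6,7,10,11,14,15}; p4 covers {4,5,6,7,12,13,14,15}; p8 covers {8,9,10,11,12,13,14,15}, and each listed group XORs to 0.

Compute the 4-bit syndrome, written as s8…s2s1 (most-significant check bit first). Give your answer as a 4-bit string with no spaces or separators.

0010

s1 (pos 1,3,5,7,9,11,13,15): 1⊕1⊕1⊕0⊕0⊕1⊕1⊕1 = 0
s2 (pos 2,3,6,7,10,11,14,15): 1⊕1⊕0⊕0⊕1⊕1⊕0⊕1 = 1
s4 (pos 4,5,6,7,12,13,14,15): 0⊕1⊕0⊕0⊕1⊕1⊕0⊕1 = 0
s8 (pos 8,9,10,11,12,13,14,15): 1⊕0⊕1⊕1⊕1⊕1⊕0⊕1 = 0
Syndrome s8…s1 = 0010 → error at position 2.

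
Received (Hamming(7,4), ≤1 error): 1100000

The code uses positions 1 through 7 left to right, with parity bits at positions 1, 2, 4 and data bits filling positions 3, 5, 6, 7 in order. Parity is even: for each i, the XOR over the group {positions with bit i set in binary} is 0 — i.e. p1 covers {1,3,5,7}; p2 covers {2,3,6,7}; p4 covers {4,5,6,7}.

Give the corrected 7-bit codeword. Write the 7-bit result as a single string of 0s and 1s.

1110000

s1 (pos 1,3,5,7): 1⊕0⊕0⊕0 = 1
s2 (pos 2,3,6,7): 1⊕0⊕0⊕0 = 1
s4 (pos 4,5,6,7): 0⊕0⊕0⊕0 = 0
Syndrome s4…s1 = 011 → error at position 3.
Flip position 3: 1100000 → 1110000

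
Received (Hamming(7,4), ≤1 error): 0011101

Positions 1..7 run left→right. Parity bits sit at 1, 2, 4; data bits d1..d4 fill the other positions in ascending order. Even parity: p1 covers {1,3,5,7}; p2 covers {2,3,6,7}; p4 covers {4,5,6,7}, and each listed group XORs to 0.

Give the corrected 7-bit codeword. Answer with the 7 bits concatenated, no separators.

0011001

s1 (pos 1,3,5,7): 0⊕1⊕1⊕1 = 1
s2 (pos 2,3,6,7): 0⊕1⊕0⊕1 = 0
s4 (pos 4,5,6,7): 1⊕1⊕0⊕1 = 1
Syndrome s4…s1 = 101 → error at position 5.
Flip position 5: 0011101 → 0011001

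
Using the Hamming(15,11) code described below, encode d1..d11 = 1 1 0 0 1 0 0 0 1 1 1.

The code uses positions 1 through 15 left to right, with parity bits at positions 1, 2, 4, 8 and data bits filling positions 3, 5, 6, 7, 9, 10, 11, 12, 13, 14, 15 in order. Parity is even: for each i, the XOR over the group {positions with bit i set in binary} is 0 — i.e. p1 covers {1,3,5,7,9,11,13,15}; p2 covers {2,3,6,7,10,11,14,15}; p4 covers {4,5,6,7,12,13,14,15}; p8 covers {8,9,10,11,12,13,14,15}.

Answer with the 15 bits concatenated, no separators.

111010001000111

Place data at non-parity positions: p1 p2 1 p4 1 0 0 p8 1 0 0 0 1 1 1
p1 (pos 1,3,5,7,9,11,13,15): XOR of data positions = 1⊕1⊕0⊕1⊕0⊕1⊕1 = 1
p2 (pos 2,3,6,7,10,11,14,15): XOR of data positions = 1⊕0⊕0⊕0⊕0⊕1⊕1 = 1
p4 (pos 4,5,6,7,12,13,14,15): XOR of data positions = 1⊕0⊕0⊕0⊕1⊕1⊕1 = 0
p8 (pos 8,9,10,11,12,13,14,15): XOR of data positions = 1⊕0⊕0⊕0⊕1⊕1⊕1 = 0
Codeword: 111010001000111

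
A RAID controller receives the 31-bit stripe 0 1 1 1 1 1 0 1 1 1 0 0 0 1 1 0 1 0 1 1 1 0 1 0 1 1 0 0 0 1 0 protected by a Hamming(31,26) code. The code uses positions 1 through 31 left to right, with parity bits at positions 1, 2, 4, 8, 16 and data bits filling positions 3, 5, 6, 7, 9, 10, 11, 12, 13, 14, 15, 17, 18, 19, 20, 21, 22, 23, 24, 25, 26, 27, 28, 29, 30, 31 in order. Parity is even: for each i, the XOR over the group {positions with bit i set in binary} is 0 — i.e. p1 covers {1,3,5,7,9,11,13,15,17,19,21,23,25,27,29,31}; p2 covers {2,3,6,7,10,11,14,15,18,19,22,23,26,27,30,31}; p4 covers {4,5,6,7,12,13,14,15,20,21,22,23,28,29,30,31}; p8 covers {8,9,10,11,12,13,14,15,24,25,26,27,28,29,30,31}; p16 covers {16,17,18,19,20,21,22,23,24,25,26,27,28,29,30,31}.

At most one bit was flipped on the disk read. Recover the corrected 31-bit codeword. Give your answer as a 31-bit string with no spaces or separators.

s1 (pos 1,3,5,7,9,11,13,15,17,19,21,23,25,27,29,31): 0⊕1⊕1⊕0⊕1⊕0⊕0⊕1⊕1⊕1⊕1⊕1⊕1⊕0⊕0⊕0 = 1
s2 (pos 2,3,6,7,10,11,14,15,18,19,22,23,26,27,30,31): 1⊕1⊕1⊕0⊕1⊕0⊕1⊕1⊕0⊕1⊕0⊕1⊕1⊕0⊕1⊕0 = 0
s4 (pos 4,5,6,7,12,13,14,15,20,21,22,23,28,29,30,31): 1⊕1⊕1⊕0⊕0⊕0⊕1⊕1⊕1⊕1⊕0⊕1⊕0⊕0⊕1⊕0 = 1
s8 (pos 8,9,10,11,12,13,14,15,24,25,26,27,28,29,30,31): 1⊕1⊕1⊕0⊕0⊕0⊕1⊕1⊕0⊕1⊕1⊕0⊕0⊕0⊕1⊕0 = 0
s16 (pos 16,17,18,19,20,21,22,23,24,25,26,27,28,29,30,31): 0⊕1⊕0⊕1⊕1⊕1⊕0⊕1⊕0⊕1⊕1⊕0⊕0⊕0⊕1⊕0 = 0
Syndrome s16…s1 = 00101 → error at position 5.
Flip position 5: 0111110111000110101110101100010 → 0111010111000110101110101100010

0111010111000110101110101100010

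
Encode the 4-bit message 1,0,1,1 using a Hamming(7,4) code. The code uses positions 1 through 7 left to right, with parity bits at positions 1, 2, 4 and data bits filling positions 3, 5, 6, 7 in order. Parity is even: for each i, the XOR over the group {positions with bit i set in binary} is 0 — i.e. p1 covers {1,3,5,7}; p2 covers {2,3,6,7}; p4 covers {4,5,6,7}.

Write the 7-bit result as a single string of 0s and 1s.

Place data at non-parity positions: p1 p2 1 p4 0 1 1
p1 (pos 1,3,5,7): XOR of data positions = 1⊕0⊕1 = 0
p2 (pos 2,3,6,7): XOR of data positions = 1⊕1⊕1 = 1
p4 (pos 4,5,6,7): XOR of data positions = 0⊕1⊕1 = 0
Codeword: 0110011

0110011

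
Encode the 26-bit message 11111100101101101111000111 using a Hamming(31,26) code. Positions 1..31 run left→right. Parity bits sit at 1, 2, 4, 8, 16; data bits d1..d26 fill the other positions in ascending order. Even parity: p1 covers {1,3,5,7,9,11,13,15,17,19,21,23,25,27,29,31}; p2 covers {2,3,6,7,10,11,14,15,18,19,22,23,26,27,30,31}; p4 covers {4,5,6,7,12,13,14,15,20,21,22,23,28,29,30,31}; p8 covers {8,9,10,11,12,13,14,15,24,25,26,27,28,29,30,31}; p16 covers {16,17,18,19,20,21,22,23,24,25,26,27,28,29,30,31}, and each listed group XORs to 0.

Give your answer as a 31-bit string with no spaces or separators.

Place data at non-parity positions: p1 p2 1 p4 1 1 1 p8 1 1 0 0 1 0 1 p16 1 0 1 1 0 1 1 1 1 0 0 0 1 1 1
p1 (pos 1,3,5,7,9,11,13,15,17,19,21,23,25,27,29,31): XOR of data positions = 1⊕1⊕1⊕1⊕0⊕1⊕1⊕1⊕1⊕0⊕1⊕1⊕0⊕1⊕1 = 0
p2 (pos 2,3,6,7,10,11,14,15,18,19,22,23,26,27,30,31): XOR of data positions = 1⊕1⊕1⊕1⊕0⊕0⊕1⊕0⊕1⊕1⊕1⊕0⊕0⊕1⊕1 = 0
p4 (pos 4,5,6,7,12,13,14,15,20,21,22,23,28,29,30,31): XOR of data positions = 1⊕1⊕1⊕0⊕1⊕0⊕1⊕1⊕0⊕1⊕1⊕0⊕1⊕1⊕1 = 1
p8 (pos 8,9,10,11,12,13,14,15,24,25,26,27,28,29,30,31): XOR of data positions = 1⊕1⊕0⊕0⊕1⊕0⊕1⊕1⊕1⊕0⊕0⊕0⊕1⊕1⊕1 = 1
p16 (pos 16,17,18,19,20,21,22,23,24,25,26,27,28,29,30,31): XOR of data positions = 1⊕0⊕1⊕1⊕0⊕1⊕1⊕1⊕1⊕0⊕0⊕0⊕1⊕1⊕1 = 0
Codeword: 0011111111001010101101111000111

0011111111001010101101111000111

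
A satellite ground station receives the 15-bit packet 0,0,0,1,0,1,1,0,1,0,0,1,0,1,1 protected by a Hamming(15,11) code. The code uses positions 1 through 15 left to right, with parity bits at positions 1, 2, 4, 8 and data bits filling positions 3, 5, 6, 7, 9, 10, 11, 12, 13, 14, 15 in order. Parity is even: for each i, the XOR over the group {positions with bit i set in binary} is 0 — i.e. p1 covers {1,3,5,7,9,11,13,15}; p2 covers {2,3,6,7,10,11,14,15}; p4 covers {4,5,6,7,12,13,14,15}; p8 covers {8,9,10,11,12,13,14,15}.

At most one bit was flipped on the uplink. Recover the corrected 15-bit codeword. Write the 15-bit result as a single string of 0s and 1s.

s1 (pos 1,3,5,7,9,11,13,15): 0⊕0⊕0⊕1⊕1⊕0⊕0⊕1 = 1
s2 (pos 2,3,6,7,10,11,14,15): 0⊕0⊕1⊕1⊕0⊕0⊕1⊕1 = 0
s4 (pos 4,5,6,7,12,13,14,15): 1⊕0⊕1⊕1⊕1⊕0⊕1⊕1 = 0
s8 (pos 8,9,10,11,12,13,14,15): 0⊕1⊕0⊕0⊕1⊕0⊕1⊕1 = 0
Syndrome s8…s1 = 0001 → error at position 1.
Flip position 1: 000101101001011 → 100101101001011

100101101001011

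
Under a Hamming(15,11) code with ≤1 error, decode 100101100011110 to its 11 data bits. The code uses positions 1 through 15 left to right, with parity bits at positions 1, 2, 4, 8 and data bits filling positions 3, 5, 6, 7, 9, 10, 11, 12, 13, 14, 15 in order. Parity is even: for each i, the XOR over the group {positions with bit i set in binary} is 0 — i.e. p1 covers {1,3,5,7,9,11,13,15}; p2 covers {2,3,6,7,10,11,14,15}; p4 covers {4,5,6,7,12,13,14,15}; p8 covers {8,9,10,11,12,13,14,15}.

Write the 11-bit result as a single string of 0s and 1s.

s1 (pos 1,3,5,7,9,11,13,15): 1⊕0⊕0⊕1⊕0⊕1⊕1⊕0 = 0
s2 (pos 2,3,6,7,10,11,14,15): 0⊕0⊕1⊕1⊕0⊕1⊕1⊕0 = 0
s4 (pos 4,5,6,7,12,13,14,15): 1⊕0⊕1⊕1⊕1⊕1⊕1⊕0 = 0
s8 (pos 8,9,10,11,12,13,14,15): 0⊕0⊕0⊕1⊕1⊕1⊕1⊕0 = 0
Syndrome s8…s1 = 0000 → no error.
Read data bits from positions 3,5,6,7,9,10,11,12,13,14,15: 00110011110

00110011110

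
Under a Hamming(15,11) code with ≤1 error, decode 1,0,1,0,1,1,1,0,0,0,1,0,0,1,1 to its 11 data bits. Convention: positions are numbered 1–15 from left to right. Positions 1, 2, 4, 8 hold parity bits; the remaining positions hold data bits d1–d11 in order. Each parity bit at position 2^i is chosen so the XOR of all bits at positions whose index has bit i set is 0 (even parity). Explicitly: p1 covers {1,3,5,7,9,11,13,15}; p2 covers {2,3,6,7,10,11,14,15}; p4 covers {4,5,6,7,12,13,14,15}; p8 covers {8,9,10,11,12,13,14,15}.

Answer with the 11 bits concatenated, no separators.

s1 (pos 1,3,5,7,9,11,13,15): 1⊕1⊕1⊕1⊕0⊕1⊕0⊕1 = 0
s2 (pos 2,3,6,7,10,11,14,15): 0⊕1⊕1⊕1⊕0⊕1⊕1⊕1 = 0
s4 (pos 4,5,6,7,12,13,14,15): 0⊕1⊕1⊕1⊕0⊕0⊕1⊕1 = 1
s8 (pos 8,9,10,11,12,13,14,15): 0⊕0⊕0⊕1⊕0⊕0⊕1⊕1 = 1
Syndrome s8…s1 = 1100 → error at position 12.
Flip position 12: 101011100010011 → 101011100011011
Read data bits from positions 3,5,6,7,9,10,11,12,13,14,15: 11110011011

11110011011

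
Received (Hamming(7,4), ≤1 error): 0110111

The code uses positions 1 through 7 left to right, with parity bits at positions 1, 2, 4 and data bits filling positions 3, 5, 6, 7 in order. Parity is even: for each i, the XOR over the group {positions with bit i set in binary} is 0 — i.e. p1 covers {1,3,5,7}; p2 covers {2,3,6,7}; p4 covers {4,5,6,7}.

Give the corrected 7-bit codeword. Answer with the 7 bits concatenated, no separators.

0110011

s1 (pos 1,3,5,7): 0⊕1⊕1⊕1 = 1
s2 (pos 2,3,6,7): 1⊕1⊕1⊕1 = 0
s4 (pos 4,5,6,7): 0⊕1⊕1⊕1 = 1
Syndrome s4…s1 = 101 → error at position 5.
Flip position 5: 0110111 → 0110011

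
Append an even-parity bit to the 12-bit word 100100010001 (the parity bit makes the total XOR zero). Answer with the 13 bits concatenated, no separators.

XOR of the 12 data bits: 1⊕0⊕0⊕1⊕0⊕0⊕0⊕1⊕0⊕0⊕0⊕1 = 0
Parity bit = 0 (so all 13 bits XOR to 0).

1001000100010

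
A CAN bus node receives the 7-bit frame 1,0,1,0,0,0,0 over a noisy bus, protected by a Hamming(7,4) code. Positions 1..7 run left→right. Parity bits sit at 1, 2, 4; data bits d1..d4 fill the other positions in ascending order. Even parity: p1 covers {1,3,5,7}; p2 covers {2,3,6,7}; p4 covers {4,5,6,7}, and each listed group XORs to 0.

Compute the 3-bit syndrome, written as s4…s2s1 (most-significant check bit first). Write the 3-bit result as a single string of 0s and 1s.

s1 (pos 1,3,5,7): 1⊕1⊕0⊕0 = 0
s2 (pos 2,3,6,7): 0⊕1⊕0⊕0 = 1
s4 (pos 4,5,6,7): 0⊕0⊕0⊕0 = 0
Syndrome s4…s1 = 010 → error at position 2.

010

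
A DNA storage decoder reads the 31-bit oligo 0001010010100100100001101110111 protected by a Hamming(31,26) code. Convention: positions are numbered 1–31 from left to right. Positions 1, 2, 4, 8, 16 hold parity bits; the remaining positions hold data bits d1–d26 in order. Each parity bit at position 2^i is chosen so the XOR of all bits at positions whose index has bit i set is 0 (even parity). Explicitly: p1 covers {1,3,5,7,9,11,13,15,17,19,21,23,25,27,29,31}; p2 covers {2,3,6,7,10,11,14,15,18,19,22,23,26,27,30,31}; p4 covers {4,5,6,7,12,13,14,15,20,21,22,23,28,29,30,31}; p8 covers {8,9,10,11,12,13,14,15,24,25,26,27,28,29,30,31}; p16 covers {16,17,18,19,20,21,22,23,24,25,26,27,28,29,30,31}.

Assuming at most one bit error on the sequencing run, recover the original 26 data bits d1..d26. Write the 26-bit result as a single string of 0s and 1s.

s1 (pos 1,3,5,7,9,11,13,15,17,19,21,23,25,27,29,31): 0⊕0⊕0⊕0⊕1⊕1⊕0⊕0⊕1⊕0⊕0⊕1⊕1⊕1⊕1⊕1 = 0
s2 (pos 2,3,6,7,10,11,14,15,18,19,22,23,26,27,30,31): 0⊕0⊕1⊕0⊕0⊕1⊕1⊕0⊕0⊕0⊕1⊕1⊕1⊕1⊕1⊕1 = 1
s4 (pos 4,5,6,7,12,13,14,15,20,21,22,23,28,29,30,31): 1⊕0⊕1⊕0⊕0⊕0⊕1⊕0⊕0⊕0⊕1⊕1⊕0⊕1⊕1⊕1 = 0
s8 (pos 8,9,10,11,12,13,14,15,24,25,26,27,28,29,30,31): 0⊕1⊕0⊕1⊕0⊕0⊕1⊕0⊕0⊕1⊕1⊕1⊕0⊕1⊕1⊕1 = 1
s16 (pos 16,17,18,19,20,21,22,23,24,25,26,27,28,29,30,31): 0⊕1⊕0⊕0⊕0⊕0⊕1⊕1⊕0⊕1⊕1⊕1⊕0⊕1⊕1⊕1 = 1
Syndrome s16…s1 = 11010 → error at position 26.
Flip position 26: 0001010010100100100001101110111 → 0001010010100100100001101010111
Read data bits from positions 3,5,6,7,9,10,11,12,13,14,15,17,18,19,20,21,22,23,24,25,26,27,28,29,30,31: 00101010010100001101010111

00101010010100001101010111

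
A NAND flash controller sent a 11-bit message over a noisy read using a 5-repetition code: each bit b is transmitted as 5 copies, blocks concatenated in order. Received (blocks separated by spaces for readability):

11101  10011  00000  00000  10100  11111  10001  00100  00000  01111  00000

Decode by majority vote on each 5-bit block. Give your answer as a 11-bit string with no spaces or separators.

Block 1 (11101): 4 ones → 1
Block 2 (10011): 3 ones → 1
Block 3 (00000): 0 ones → 0
Block 4 (00000): 0 ones → 0
Block 5 (10100): 2 ones → 0
Block 6 (11111): 5 ones → 1
Block 7 (10001): 2 ones → 0
Block 8 (00100): 1 one → 0
Block 9 (00000): 0 ones → 0
Block 10 (01111): 4 ones → 1
Block 11 (00000): 0 ones → 0

11000100010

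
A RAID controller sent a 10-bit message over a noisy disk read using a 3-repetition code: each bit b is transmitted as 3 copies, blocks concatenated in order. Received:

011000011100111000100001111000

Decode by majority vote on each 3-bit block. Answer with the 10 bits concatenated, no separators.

1010100010

Block 1 (011): 2 ones → 1
Block 2 (000): 0 ones → 0
Block 3 (011): 2 ones → 1
Block 4 (100): 1 one → 0
Block 5 (111): 3 ones → 1
Block 6 (000): 0 ones → 0
Block 7 (100): 1 one → 0
Block 8 (001): 1 one → 0
Block 9 (111): 3 ones → 1
Block 10 (000): 0 ones → 0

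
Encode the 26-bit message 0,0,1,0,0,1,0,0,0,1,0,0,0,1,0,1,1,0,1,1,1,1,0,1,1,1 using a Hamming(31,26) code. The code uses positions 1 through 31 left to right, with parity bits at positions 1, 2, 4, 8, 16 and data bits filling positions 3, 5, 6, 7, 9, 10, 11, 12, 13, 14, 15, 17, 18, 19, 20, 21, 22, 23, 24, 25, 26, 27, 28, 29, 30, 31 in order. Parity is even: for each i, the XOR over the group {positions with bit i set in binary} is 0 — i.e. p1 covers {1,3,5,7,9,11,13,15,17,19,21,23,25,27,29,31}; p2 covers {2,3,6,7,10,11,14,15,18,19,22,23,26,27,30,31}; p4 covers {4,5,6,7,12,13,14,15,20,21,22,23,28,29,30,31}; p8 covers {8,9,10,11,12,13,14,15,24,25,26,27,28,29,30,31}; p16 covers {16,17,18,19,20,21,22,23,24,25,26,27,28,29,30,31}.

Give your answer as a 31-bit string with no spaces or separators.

0101010101000100001011011110111

Place data at non-parity positions: p1 p2 0 p4 0 1 0 p8 0 1 0 0 0 1 0 p16 0 0 1 0 1 1 0 1 1 1 1 0 1 1 1
p1 (pos 1,3,5,7,9,11,13,15,17,19,21,23,25,27,29,31): XOR of data positions = 0⊕0⊕0⊕0⊕0⊕0⊕0⊕0⊕1⊕1⊕0⊕1⊕1⊕1⊕1 = 0
p2 (pos 2,3,6,7,10,11,14,15,18,19,22,23,26,27,30,31): XOR of data positions = 0⊕1⊕0⊕1⊕0⊕1⊕0⊕0⊕1⊕1⊕0⊕1⊕1⊕1⊕1 = 1
p4 (pos 4,5,6,7,12,13,14,15,20,21,22,23,28,29,30,31): XOR of data positions = 0⊕1⊕0⊕0⊕0⊕1⊕0⊕0⊕1⊕1⊕0⊕0⊕1⊕1⊕1 = 1
p8 (pos 8,9,10,11,12,13,14,15,24,25,26,27,28,29,30,31): XOR of data positions = 0⊕1⊕0⊕0⊕0⊕1⊕0⊕1⊕1⊕1⊕1⊕0⊕1⊕1⊕1 = 1
p16 (pos 16,17,18,19,20,21,22,23,24,25,26,27,28,29,30,31): XOR of data positions = 0⊕0⊕1⊕0⊕1⊕1⊕0⊕1⊕1⊕1⊕1⊕0⊕1⊕1⊕1 = 0
Codeword: 0101010101000100001011011110111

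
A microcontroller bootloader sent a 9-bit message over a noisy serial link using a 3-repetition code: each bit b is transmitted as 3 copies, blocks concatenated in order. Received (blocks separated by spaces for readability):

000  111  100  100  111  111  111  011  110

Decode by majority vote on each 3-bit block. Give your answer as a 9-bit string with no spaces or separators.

010011111

Block 1 (000): 0 ones → 0
Block 2 (111): 3 ones → 1
Block 3 (100): 1 one → 0
Block 4 (100): 1 one → 0
Block 5 (111): 3 ones → 1
Block 6 (111): 3 ones → 1
Block 7 (111): 3 ones → 1
Block 8 (011): 2 ones → 1
Block 9 (110): 2 ones → 1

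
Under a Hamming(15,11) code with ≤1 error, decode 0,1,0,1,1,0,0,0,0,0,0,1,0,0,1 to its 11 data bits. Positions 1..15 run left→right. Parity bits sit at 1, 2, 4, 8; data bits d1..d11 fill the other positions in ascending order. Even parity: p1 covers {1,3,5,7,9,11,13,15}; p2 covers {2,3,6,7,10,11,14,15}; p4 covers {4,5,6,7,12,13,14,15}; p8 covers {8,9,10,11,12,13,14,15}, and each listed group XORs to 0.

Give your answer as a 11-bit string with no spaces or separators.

01000001001

s1 (pos 1,3,5,7,9,11,13,15): 0⊕0⊕1⊕0⊕0⊕0⊕0⊕1 = 0
s2 (pos 2,3,6,7,10,11,14,15): 1⊕0⊕0⊕0⊕0⊕0⊕0⊕1 = 0
s4 (pos 4,5,6,7,12,13,14,15): 1⊕1⊕0⊕0⊕1⊕0⊕0⊕1 = 0
s8 (pos 8,9,10,11,12,13,14,15): 0⊕0⊕0⊕0⊕1⊕0⊕0⊕1 = 0
Syndrome s8…s1 = 0000 → no error.
Read data bits from positions 3,5,6,7,9,10,11,12,13,14,15: 01000001001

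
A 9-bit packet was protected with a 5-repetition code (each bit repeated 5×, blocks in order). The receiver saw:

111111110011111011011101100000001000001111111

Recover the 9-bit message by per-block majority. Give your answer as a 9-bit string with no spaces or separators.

111110001

Block 1 (11111): 5 ones → 1
Block 2 (11100): 3 ones → 1
Block 3 (11111): 5 ones → 1
Block 4 (01101): 3 ones → 1
Block 5 (11011): 4 ones → 1
Block 6 (00000): 0 ones → 0
Block 7 (00100): 1 one → 0
Block 8 (00011): 2 ones → 0
Block 9 (11111): 5 ones → 1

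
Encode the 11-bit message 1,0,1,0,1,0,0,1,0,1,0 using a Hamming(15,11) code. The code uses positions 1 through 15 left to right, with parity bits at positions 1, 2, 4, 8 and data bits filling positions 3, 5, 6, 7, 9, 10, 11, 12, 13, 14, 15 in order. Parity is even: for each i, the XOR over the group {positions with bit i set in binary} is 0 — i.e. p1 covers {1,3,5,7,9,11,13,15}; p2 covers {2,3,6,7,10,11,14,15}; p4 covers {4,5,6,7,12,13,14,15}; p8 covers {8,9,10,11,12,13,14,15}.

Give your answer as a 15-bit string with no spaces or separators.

011101011001010

Place data at non-parity positions: p1 p2 1 p4 0 1 0 p8 1 0 0 1 0 1 0
p1 (pos 1,3,5,7,9,11,13,15): XOR of data positions = 1⊕0⊕0⊕1⊕0⊕0⊕0 = 0
p2 (pos 2,3,6,7,10,11,14,15): XOR of data positions = 1⊕1⊕0⊕0⊕0⊕1⊕0 = 1
p4 (pos 4,5,6,7,12,13,14,15): XOR of data positions = 0⊕1⊕0⊕1⊕0⊕1⊕0 = 1
p8 (pos 8,9,10,11,12,13,14,15): XOR of data positions = 1⊕0⊕0⊕1⊕0⊕1⊕0 = 1
Codeword: 011101011001010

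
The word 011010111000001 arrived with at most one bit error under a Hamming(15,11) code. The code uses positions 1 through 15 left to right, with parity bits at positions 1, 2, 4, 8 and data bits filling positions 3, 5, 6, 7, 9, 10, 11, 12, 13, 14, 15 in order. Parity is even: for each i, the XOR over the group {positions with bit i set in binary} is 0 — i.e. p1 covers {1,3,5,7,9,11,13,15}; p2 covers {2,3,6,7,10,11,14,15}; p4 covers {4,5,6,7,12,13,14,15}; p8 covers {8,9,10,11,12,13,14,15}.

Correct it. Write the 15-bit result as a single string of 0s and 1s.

s1 (pos 1,3,5,7,9,11,13,15): 0⊕1⊕1⊕1⊕1⊕0⊕0⊕1 = 1
s2 (pos 2,3,6,7,10,11,14,15): 1⊕1⊕0⊕1⊕0⊕0⊕0⊕1 = 0
s4 (pos 4,5,6,7,12,13,14,15): 0⊕1⊕0⊕1⊕0⊕0⊕0⊕1 = 1
s8 (pos 8,9,10,11,12,13,14,15): 1⊕1⊕0⊕0⊕0⊕0⊕0⊕1 = 1
Syndrome s8…s1 = 1101 → error at position 13.
Flip position 13: 011010111000001 → 011010111000101

011010111000101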